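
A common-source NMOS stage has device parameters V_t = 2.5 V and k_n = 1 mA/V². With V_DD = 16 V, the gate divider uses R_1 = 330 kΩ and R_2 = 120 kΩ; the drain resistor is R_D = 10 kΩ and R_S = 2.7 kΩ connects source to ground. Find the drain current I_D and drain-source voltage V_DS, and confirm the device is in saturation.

I_D ≈ 0.35 mA, V_DS ≈ 12 V

V_G = V_DD·R_2/(R_1+R_2) = 16×120/450 = 4.27 V.
Assume saturation: I_D = (k_n/2)(V_GS − V_t)² with V_GS = V_G − I_D·R_S = 4.27 − 2.7·I_D.
Substituting gives 3.65·I_D² − 5.77·I_D + 1.56 = 0, with roots I_D = 0.346 or 1.24 mA.
The root I_D = 1.24 mA gives V_GS = 0.927 V ≤ V_t, so take I_D = 0.346 mA.
Then V_GS = 3.33 V and V_DS = V_DD − I_D(R_D+R_S) = 16 − 0.346×12.7 = 11.6 V.
Saturation requires V_DS ≥ V_GS − V_t = 0.832 V; 11.6 ≥ 0.832 ✓.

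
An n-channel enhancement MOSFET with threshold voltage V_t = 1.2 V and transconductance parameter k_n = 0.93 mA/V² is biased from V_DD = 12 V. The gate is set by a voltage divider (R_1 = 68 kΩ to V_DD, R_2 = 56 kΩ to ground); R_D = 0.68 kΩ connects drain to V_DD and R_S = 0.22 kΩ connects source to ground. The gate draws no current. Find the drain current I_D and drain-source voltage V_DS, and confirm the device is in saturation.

I_D ≈ 4.7 mA, V_DS ≈ 7.8 V

V_G = V_DD·R_2/(R_1+R_2) = 12×56/124 = 5.42 V.
Assume saturation: I_D = (k_n/2)(V_GS − V_t)² with V_GS = V_G − I_D·R_S = 5.42 − 0.22·I_D.
Substituting gives 0.0225·I_D² − 1.86·I_D + 8.28 = 0, with roots I_D = 4.71 or 78.1 mA.
The root I_D = 78.1 mA gives V_GS = -11.8 V ≤ V_t, so take I_D = 4.71 mA.
Then V_GS = 4.38 V and V_DS = V_DD − I_D(R_D+R_S) = 12 − 4.71×0.9 = 7.76 V.
Saturation requires V_DS ≥ V_GS − V_t = 3.18 V; 7.76 ≥ 3.18 ✓.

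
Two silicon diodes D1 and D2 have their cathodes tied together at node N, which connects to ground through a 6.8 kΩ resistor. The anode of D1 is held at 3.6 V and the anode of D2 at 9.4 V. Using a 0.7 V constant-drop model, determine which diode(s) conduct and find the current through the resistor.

Only D2 conducts; I_R ≈ 1.3 mA

Assume both conduct. Then node N would need to be at both 3.6−0.7 = 2.9 V and 9.4−0.7 = 8.7 V, which is impossible.
Assume only D2 conducts: V_N = 9.4 − 0.7 = 8.7 V, so I_R = 8.7/6.8 = 1.28 mA.
Check D1: its anode-to-cathode voltage is 3.6 − 8.7 = -5.1 V < 0.7 V, so it is off. The assumption is consistent.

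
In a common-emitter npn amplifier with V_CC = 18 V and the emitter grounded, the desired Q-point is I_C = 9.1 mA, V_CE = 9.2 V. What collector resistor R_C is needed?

Collector loop: V_CC = I_C·R_C + V_CE.
R_C = (V_CC − V_CE)/I_C = (18 − 9.2)/9.1 = 0.967 kΩ.

R_C ≈ 0.97 kΩ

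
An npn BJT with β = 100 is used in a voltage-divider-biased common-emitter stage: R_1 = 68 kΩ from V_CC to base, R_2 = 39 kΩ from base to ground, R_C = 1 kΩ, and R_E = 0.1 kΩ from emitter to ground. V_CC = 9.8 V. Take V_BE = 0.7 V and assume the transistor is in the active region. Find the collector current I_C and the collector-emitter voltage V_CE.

I_C ≈ 8.2 mA, V_CE ≈ 0.74 V

Thevenize the base divider: V_Th = V_CC·R_2/(R_1+R_2) = 9.8×39/107 = 3.57 V, R_Th = R_1‖R_2 = 24.8 kΩ.
Base-emitter loop: V_Th = I_B·R_Th + V_BE + (β+1)I_B·R_E, so I_B = (3.57 − 0.7) / (24.8 + 101×0.1) = 0.0823 mA.
I_C = β·I_B = 100×0.0823 = 8.23 mA, and I_E = (β+1)I_B = 8.31 mA.
V_CE = V_CC − I_C·R_C − I_E·R_E = 9.8 − 8.23×1 − 8.31×0.1 = 0.736 V.
V_CE = 0.736 V > 0.2 V confirms active-region operation.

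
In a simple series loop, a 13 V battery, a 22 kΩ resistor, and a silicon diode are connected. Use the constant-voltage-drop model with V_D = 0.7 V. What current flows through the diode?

I ≈ 0.56 mA

KVL around the loop: 13 = V_D + I·R = 0.7 + I × 22 kΩ.
So I = (13 − 0.7) / 22 kΩ = 12.3 / 22 = 0.559 mA.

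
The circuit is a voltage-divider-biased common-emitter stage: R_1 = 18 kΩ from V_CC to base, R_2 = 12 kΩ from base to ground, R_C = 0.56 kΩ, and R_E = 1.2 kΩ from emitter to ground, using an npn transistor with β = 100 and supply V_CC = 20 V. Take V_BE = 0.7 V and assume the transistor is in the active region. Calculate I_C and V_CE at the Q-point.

Thevenize the base divider: V_Th = V_CC·R_2/(R_1+R_2) = 20×12/30 = 8 V, R_Th = R_1‖R_2 = 7.2 kΩ.
Base-emitter loop: V_Th = I_B·R_Th + V_BE + (β+1)I_B·R_E, so I_B = (8 − 0.7) / (7.2 + 101×1.2) = 0.0569 mA.
I_C = β·I_B = 100×0.0569 = 5.69 mA, and I_E = (β+1)I_B = 5.74 mA.
V_CE = V_CC − I_C·R_C − I_E·R_E = 20 − 5.69×0.56 − 5.74×1.2 = 9.93 V.
V_CE = 9.93 V > 0.2 V confirms active-region operation.

I_C ≈ 5.7 mA, V_CE ≈ 9.9 V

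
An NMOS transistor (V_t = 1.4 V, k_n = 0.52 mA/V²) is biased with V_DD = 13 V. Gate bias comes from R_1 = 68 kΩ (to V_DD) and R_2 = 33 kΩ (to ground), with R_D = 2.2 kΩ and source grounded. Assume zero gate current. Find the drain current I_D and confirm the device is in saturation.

V_G = V_DD·R_2/(R_1+R_2) = 13×33/101 = 4.25 V. With the source grounded, V_GS = V_G = 4.25 V.
Assume saturation: I_D = (k_n/2)(V_GS − V_t)² = (0.52/2)×(4.25 − 1.4)² = 0.26×2.85² = 2.11 mA.
V_DS = V_DD − I_D·R_D = 13 − 2.11×2.2 = 8.36 V.
Saturation requires V_DS ≥ V_GS − V_t = 2.85 V; 8.36 ≥ 2.85 ✓.

I_D ≈ 2.1 mA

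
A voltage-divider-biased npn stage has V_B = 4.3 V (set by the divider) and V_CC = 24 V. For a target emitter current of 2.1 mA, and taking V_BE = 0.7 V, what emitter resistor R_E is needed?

V_E = V_B − V_BE = 4.3 − 0.7 = 3.6 V.
R_E = V_E / I_E = 3.6 / 2.1 = 1.71 kΩ.

R_E ≈ 1.7 kΩ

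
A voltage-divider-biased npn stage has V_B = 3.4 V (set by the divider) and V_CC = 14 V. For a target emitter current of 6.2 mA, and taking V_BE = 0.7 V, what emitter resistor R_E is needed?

V_E = V_B − V_BE = 3.4 − 0.7 = 2.7 V.
R_E = V_E / I_E = 2.7 / 6.2 = 0.435 kΩ.

R_E ≈ 0.44 kΩ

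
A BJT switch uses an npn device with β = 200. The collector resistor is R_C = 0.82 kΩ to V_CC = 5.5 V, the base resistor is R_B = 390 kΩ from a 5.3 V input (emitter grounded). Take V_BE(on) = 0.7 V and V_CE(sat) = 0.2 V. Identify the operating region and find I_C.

Assume active. Base-emitter loop: I_B = (V_BB − V_BE)/R_B = (5.3 − 0.7)/390 = 0.0118 mA.
I_C = β·I_B = 200×0.0118 = 2.36 mA.
V_CE = V_CC − I_C·R_C = 5.5 − 2.36×0.82 = 3.57 V > V_CE(sat), so the active-region assumption holds.

active; I_C ≈ 2.4 mA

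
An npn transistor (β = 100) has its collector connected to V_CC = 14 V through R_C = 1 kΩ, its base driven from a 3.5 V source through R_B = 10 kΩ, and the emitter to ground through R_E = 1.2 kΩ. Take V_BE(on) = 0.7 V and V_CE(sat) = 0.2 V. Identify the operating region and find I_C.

active; I_C ≈ 2.1 mA

Assume active. Base-emitter loop: I_B = (V_BB − V_BE)/(R_B + (β+1)R_E) = (3.5 − 0.7)/(10 + 101×1.2) = 0.0213 mA.
I_C = β·I_B = 100×0.0213 = 2.13 mA.
V_CE = V_CC − I_C·R_C − I_E·R_E = 14 − 2.13×1 − 2.16×1.2 = 9.28 V > V_CE(sat), so the active-region assumption holds.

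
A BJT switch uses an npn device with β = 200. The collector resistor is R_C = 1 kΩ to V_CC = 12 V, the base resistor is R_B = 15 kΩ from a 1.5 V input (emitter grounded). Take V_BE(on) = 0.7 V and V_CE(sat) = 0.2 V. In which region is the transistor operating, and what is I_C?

Assume active. Base-emitter loop: I_B = (V_BB − V_BE)/R_B = (1.5 − 0.7)/15 = 0.0533 mA.
I_C = β·I_B = 200×0.0533 = 10.7 mA.
V_CE = V_CC − I_C·R_C = 12 − 10.7×1 = 1.33 V > V_CE(sat), so the active-region assumption holds.

active; I_C ≈ 11 mA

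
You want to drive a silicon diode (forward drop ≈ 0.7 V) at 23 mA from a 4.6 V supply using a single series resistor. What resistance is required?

R ≈ 0.17 kΩ

The resistor drops V_S − V_D = 4.6 − 0.7 = 3.9 V at 23 mA.
R = 3.9 V / 23 mA = 0.17 kΩ.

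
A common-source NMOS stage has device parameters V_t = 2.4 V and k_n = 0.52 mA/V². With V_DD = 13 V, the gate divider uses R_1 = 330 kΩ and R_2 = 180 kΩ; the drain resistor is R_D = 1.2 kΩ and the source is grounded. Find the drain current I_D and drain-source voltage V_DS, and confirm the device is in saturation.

V_G = V_DD·R_2/(R_1+R_2) = 13×180/510 = 4.59 V. With the source grounded, V_GS = V_G = 4.59 V.
Assume saturation: I_D = (k_n/2)(V_GS − V_t)² = (0.52/2)×(4.59 − 2.4)² = 0.26×2.19² = 1.24 mA.
V_DS = V_DD − I_D·R_D = 13 − 1.24×1.2 = 11.5 V.
Saturation requires V_DS ≥ V_GS − V_t = 2.19 V; 11.5 ≥ 2.19 ✓.

I_D ≈ 1.2 mA, V_DS ≈ 12 V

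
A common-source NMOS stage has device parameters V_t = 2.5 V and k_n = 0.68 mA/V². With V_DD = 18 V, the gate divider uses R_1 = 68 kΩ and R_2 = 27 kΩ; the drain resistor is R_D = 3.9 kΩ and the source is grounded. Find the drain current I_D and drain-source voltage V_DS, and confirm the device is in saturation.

V_G = V_DD·R_2/(R_1+R_2) = 18×27/95 = 5.12 V. With the source grounded, V_GS = V_G = 5.12 V.
Assume saturation: I_D = (k_n/2)(V_GS − V_t)² = (0.68/2)×(5.12 − 2.5)² = 0.34×2.62² = 2.33 mA.
V_DS = V_DD − I_D·R_D = 18 − 2.33×3.9 = 8.93 V.
Saturation requires V_DS ≥ V_GS − V_t = 2.62 V; 8.93 ≥ 2.62 ✓.

I_D ≈ 2.3 mA, V_DS ≈ 8.9 V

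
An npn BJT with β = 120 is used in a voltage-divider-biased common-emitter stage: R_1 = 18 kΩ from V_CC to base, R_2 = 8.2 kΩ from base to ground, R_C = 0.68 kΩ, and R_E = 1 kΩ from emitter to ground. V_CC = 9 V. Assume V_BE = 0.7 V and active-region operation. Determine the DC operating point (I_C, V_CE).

I_C ≈ 2 mA, V_CE ≈ 5.6 V

Thevenize the base divider: V_Th = V_CC·R_2/(R_1+R_2) = 9×8.2/26.2 = 2.82 V, R_Th = R_1‖R_2 = 5.63 kΩ.
Base-emitter loop: V_Th = I_B·R_Th + V_BE + (β+1)I_B·R_E, so I_B = (2.82 − 0.7) / (5.63 + 121×1) = 0.0167 mA.
I_C = β·I_B = 120×0.0167 = 2.01 mA, and I_E = (β+1)I_B = 2.02 mA.
V_CE = V_CC − I_C·R_C − I_E·R_E = 9 − 2.01×0.68 − 2.02×1 = 5.61 V.
V_CE = 5.61 V > 0.2 V confirms active-region operation.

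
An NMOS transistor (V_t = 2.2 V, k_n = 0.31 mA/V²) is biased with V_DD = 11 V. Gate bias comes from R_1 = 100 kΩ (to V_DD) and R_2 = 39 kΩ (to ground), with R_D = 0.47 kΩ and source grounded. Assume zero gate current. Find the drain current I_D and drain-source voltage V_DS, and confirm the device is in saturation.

I_D ≈ 0.12 mA, V_DS ≈ 11 V

V_G = V_DD·R_2/(R_1+R_2) = 11×39/139 = 3.09 V. With the source grounded, V_GS = V_G = 3.09 V.
Assume saturation: I_D = (k_n/2)(V_GS − V_t)² = (0.31/2)×(3.09 − 2.2)² = 0.155×0.886² = 0.122 mA.
V_DS = V_DD − I_D·R_D = 11 − 0.122×0.47 = 10.9 V.
Saturation requires V_DS ≥ V_GS − V_t = 0.886 V; 10.9 ≥ 0.886 ✓.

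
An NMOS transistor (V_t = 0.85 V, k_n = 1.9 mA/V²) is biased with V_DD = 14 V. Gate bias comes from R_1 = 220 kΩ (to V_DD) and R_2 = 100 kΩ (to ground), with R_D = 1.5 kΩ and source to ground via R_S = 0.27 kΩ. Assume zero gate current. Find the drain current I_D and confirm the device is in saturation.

V_G = V_DD·R_2/(R_1+R_2) = 14×100/320 = 4.38 V.
Assume saturation: I_D = (k_n/2)(V_GS − V_t)² with V_GS = V_G − I_D·R_S = 4.38 − 0.27·I_D.
Substituting gives 0.0693·I_D² − 2.81·I_D + 11.8 = 0, with roots I_D = 4.76 or 35.8 mA.
The root I_D = 35.8 mA gives V_GS = -5.29 V ≤ V_t, so take I_D = 4.76 mA.
Then V_GS = 3.09 V and V_DS = V_DD − I_D(R_D+R_S) = 14 − 4.76×1.77 = 5.57 V.
Saturation requires V_DS ≥ V_GS − V_t = 2.24 V; 5.57 ≥ 2.24 ✓.

I_D ≈ 4.8 mA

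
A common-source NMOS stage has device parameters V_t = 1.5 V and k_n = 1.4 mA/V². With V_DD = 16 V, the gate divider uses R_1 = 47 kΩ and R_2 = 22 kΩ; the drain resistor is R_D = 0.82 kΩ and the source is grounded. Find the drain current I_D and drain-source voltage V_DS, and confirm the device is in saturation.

V_G = V_DD·R_2/(R_1+R_2) = 16×22/69 = 5.1 V. With the source grounded, V_GS = V_G = 5.1 V.
Assume saturation: I_D = (k_n/2)(V_GS − V_t)² = (1.4/2)×(5.1 − 1.5)² = 0.7×3.6² = 9.08 mA.
V_DS = V_DD − I_D·R_D = 16 − 9.08×0.82 = 8.55 V.
Saturation requires V_DS ≥ V_GS − V_t = 3.6 V; 8.55 ≥ 3.6 ✓.

I_D ≈ 9.1 mA, V_DS ≈ 8.6 V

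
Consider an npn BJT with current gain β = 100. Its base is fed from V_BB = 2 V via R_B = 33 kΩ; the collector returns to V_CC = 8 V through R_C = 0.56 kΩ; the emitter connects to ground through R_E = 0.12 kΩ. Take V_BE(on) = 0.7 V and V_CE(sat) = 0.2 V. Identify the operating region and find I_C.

Assume active. Base-emitter loop: I_B = (V_BB − V_BE)/(R_B + (β+1)R_E) = (2 − 0.7)/(33 + 101×0.12) = 0.0288 mA.
I_C = β·I_B = 100×0.0288 = 2.88 mA.
V_CE = V_CC − I_C·R_C − I_E·R_E = 8 − 2.88×0.56 − 2.91×0.12 = 6.04 V > V_CE(sat), so the active-region assumption holds.

active; I_C ≈ 2.9 mA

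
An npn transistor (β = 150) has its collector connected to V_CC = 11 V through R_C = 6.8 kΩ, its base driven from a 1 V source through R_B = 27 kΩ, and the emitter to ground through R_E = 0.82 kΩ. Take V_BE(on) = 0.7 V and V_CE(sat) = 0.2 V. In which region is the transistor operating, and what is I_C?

active; I_C ≈ 0.3 mA

Assume active. Base-emitter loop: I_B = (V_BB − V_BE)/(R_B + (β+1)R_E) = (1 − 0.7)/(27 + 151×0.82) = 0.00199 mA.
I_C = β·I_B = 150×0.00199 = 0.298 mA.
V_CE = V_CC − I_C·R_C − I_E·R_E = 11 − 0.298×6.8 − 0.3×0.82 = 8.72 V > V_CE(sat), so the active-region assumption holds.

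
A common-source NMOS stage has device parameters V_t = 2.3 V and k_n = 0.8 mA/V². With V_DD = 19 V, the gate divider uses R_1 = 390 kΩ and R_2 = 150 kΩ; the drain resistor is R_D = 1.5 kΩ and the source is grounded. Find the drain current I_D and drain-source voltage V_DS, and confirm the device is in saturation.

I_D ≈ 3.5 mA, V_DS ≈ 14 V

V_G = V_DD·R_2/(R_1+R_2) = 19×150/540 = 5.28 V. With the source grounded, V_GS = V_G = 5.28 V.
Assume saturation: I_D = (k_n/2)(V_GS − V_t)² = (0.8/2)×(5.28 − 2.3)² = 0.4×2.98² = 3.55 mA.
V_DS = V_DD − I_D·R_D = 19 − 3.55×1.5 = 13.7 V.
Saturation requires V_DS ≥ V_GS − V_t = 2.98 V; 13.7 ≥ 2.98 ✓.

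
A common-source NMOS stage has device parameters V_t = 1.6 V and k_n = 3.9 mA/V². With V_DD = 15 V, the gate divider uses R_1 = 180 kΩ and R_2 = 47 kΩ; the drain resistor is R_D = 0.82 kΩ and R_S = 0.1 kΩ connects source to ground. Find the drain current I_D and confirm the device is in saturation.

I_D ≈ 2.9 mA

V_G = V_DD·R_2/(R_1+R_2) = 15×47/227 = 3.11 V.
Assume saturation: I_D = (k_n/2)(V_GS − V_t)² with V_GS = V_G − I_D·R_S = 3.11 − 0.1·I_D.
Substituting gives 0.0195·I_D² − 1.59·I_D + 4.42 = 0, with roots I_D = 2.89 or 78.5 mA.
The root I_D = 78.5 mA gives V_GS = -4.75 V ≤ V_t, so take I_D = 2.89 mA.
Then V_GS = 2.82 V and V_DS = V_DD − I_D(R_D+R_S) = 15 − 2.89×0.92 = 12.3 V.
Saturation requires V_DS ≥ V_GS − V_t = 1.22 V; 12.3 ≥ 1.22 ✓.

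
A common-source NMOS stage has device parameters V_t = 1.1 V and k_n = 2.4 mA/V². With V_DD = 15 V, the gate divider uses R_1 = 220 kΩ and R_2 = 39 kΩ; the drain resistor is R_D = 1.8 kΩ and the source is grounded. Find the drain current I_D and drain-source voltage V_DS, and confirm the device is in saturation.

V_G = V_DD·R_2/(R_1+R_2) = 15×39/259 = 2.26 V. With the source grounded, V_GS = V_G = 2.26 V.
Assume saturation: I_D = (k_n/2)(V_GS − V_t)² = (2.4/2)×(2.26 − 1.1)² = 1.2×1.16² = 1.61 mA.
V_DS = V_DD − I_D·R_D = 15 − 1.61×1.8 = 12.1 V.
Saturation requires V_DS ≥ V_GS − V_t = 1.16 V; 12.1 ≥ 1.16 ✓.

I_D ≈ 1.6 mA, V_DS ≈ 12 V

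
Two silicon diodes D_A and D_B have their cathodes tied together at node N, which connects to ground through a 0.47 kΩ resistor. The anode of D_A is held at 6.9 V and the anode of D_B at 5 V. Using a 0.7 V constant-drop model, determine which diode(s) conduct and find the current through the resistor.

Only D_A conducts; I_R ≈ 13 mA

Assume both conduct. Then node N would need to be at both 6.9−0.7 = 6.2 V and 5−0.7 = 4.3 V, which is impossible.
Assume only D_A conducts: V_N = 6.9 − 0.7 = 6.2 V, so I_R = 6.2/0.47 = 13.2 mA.
Check D_B: its anode-to-cathode voltage is 5 − 6.2 = -1.2 V < 0.7 V, so it is off. The assumption is consistent.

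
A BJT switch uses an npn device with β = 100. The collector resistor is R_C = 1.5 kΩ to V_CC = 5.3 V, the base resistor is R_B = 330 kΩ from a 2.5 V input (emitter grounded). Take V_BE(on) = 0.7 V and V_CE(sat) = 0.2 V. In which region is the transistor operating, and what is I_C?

Assume active. Base-emitter loop: I_B = (V_BB − V_BE)/R_B = (2.5 − 0.7)/330 = 0.00545 mA.
I_C = β·I_B = 100×0.00545 = 0.545 mA.
V_CE = V_CC − I_C·R_C = 5.3 − 0.545×1.5 = 4.48 V > V_CE(sat), so the active-region assumption holds.

active; I_C ≈ 0.55 mA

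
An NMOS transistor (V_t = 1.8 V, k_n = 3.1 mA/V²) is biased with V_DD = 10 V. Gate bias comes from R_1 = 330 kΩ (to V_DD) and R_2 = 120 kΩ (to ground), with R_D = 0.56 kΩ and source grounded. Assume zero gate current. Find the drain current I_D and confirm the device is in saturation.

I_D ≈ 1.2 mA

V_G = V_DD·R_2/(R_1+R_2) = 10×120/450 = 2.67 V. With the source grounded, V_GS = V_G = 2.67 V.
Assume saturation: I_D = (k_n/2)(V_GS − V_t)² = (3.1/2)×(2.67 − 1.8)² = 1.55×0.867² = 1.16 mA.
V_DS = V_DD − I_D·R_D = 10 − 1.16×0.56 = 9.35 V.
Saturation requires V_DS ≥ V_GS − V_t = 0.867 V; 9.35 ≥ 0.867 ✓.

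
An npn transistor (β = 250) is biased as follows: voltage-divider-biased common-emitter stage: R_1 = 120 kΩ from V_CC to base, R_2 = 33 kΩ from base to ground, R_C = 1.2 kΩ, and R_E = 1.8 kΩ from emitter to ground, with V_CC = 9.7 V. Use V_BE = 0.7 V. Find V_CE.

V_CE ≈ 7.5 V

Thevenize the base divider: V_Th = V_CC·R_2/(R_1+R_2) = 9.7×33/153 = 2.09 V, R_Th = R_1‖R_2 = 25.9 kΩ.
Base-emitter loop: V_Th = I_B·R_Th + V_BE + (β+1)I_B·R_E, so I_B = (2.09 − 0.7) / (25.9 + 251×1.8) = 0.00291 mA.
I_C = β·I_B = 250×0.00291 = 0.729 mA, and I_E = (β+1)I_B = 0.732 mA.
V_CE = V_CC − I_C·R_C − I_E·R_E = 9.7 − 0.729×1.2 − 0.732×1.8 = 7.51 V.
V_CE = 7.51 V > 0.2 V confirms active-region operation.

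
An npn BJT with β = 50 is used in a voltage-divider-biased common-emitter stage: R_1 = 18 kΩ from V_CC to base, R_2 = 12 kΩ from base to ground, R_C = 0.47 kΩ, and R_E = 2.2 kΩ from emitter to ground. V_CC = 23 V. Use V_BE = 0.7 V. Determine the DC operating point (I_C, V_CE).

I_C ≈ 3.6 mA, V_CE ≈ 13 V

Thevenize the base divider: V_Th = V_CC·R_2/(R_1+R_2) = 23×12/30 = 9.2 V, R_Th = R_1‖R_2 = 7.2 kΩ.
Base-emitter loop: V_Th = I_B·R_Th + V_BE + (β+1)I_B·R_E, so I_B = (9.2 − 0.7) / (7.2 + 51×2.2) = 0.0712 mA.
I_C = β·I_B = 50×0.0712 = 3.56 mA, and I_E = (β+1)I_B = 3.63 mA.
V_CE = V_CC − I_C·R_C − I_E·R_E = 23 − 3.56×0.47 − 3.63×2.2 = 13.3 V.
V_CE = 13.3 V > 0.2 V confirms active-region operation.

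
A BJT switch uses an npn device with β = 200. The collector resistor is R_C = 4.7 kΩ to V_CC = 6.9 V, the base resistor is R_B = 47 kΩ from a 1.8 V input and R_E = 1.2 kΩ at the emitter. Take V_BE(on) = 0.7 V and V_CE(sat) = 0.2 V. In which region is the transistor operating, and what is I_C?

active; I_C ≈ 0.76 mA

Assume active. Base-emitter loop: I_B = (V_BB − V_BE)/(R_B + (β+1)R_E) = (1.8 − 0.7)/(47 + 201×1.2) = 0.00382 mA.
I_C = β·I_B = 200×0.00382 = 0.763 mA.
V_CE = V_CC − I_C·R_C − I_E·R_E = 6.9 − 0.763×4.7 − 0.767×1.2 = 2.39 V > V_CE(sat), so the active-region assumption holds.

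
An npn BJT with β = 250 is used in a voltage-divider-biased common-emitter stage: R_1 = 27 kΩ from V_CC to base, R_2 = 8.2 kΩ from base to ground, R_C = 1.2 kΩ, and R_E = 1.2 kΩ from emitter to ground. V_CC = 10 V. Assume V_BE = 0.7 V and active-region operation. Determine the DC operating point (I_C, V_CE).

Thevenize the base divider: V_Th = V_CC·R_2/(R_1+R_2) = 10×8.2/35.2 = 2.33 V, R_Th = R_1‖R_2 = 6.29 kΩ.
Base-emitter loop: V_Th = I_B·R_Th + V_BE + (β+1)I_B·R_E, so I_B = (2.33 − 0.7) / (6.29 + 251×1.2) = 0.0053 mA.
I_C = β·I_B = 250×0.0053 = 1.32 mA, and I_E = (β+1)I_B = 1.33 mA.
V_CE = V_CC − I_C·R_C − I_E·R_E = 10 − 1.32×1.2 − 1.33×1.2 = 6.81 V.
V_CE = 6.81 V > 0.2 V confirms active-region operation.

I_C ≈ 1.3 mA, V_CE ≈ 6.8 V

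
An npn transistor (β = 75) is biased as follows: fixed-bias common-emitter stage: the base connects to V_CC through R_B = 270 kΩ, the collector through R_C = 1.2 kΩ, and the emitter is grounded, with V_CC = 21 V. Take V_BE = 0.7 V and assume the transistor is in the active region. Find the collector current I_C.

Base loop: V_CC = I_B·R_B + V_BE, so I_B = (21 − 0.7)/270 kΩ = 0.0752 mA.
In the active region I_C = β·I_B = 75 × 0.0752 = 5.64 mA.
Collector loop: V_CE = V_CC − I_C·R_C = 21 − 5.64×1.2 = 14.2 V.
Since V_CE = 14.2 V > V_CE(sat) ≈ 0.2 V, the transistor is in the active region as assumed.

I_C ≈ 5.6 mA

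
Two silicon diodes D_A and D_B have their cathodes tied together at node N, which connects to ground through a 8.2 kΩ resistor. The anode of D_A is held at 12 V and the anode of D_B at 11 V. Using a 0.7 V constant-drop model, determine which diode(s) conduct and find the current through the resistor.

Only D_A conducts; I_R ≈ 1.4 mA

Assume both conduct. Then node N would need to be at both 12−0.7 = 11.3 V and 11−0.7 = 10.3 V, which is impossible.
Assume only D_A conducts: V_N = 12 − 0.7 = 11.3 V, so I_R = 11.3/8.2 = 1.38 mA.
Check D_B: its anode-to-cathode voltage is 11 − 11.3 = -0.3 V < 0.7 V, so it is off. The assumption is consistent.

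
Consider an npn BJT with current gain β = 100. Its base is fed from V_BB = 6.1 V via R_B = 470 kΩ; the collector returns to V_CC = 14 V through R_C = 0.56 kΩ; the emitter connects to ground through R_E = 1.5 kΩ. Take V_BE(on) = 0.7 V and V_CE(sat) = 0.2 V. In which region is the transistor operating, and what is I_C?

active; I_C ≈ 0.87 mA

Assume active. Base-emitter loop: I_B = (V_BB − V_BE)/(R_B + (β+1)R_E) = (6.1 − 0.7)/(470 + 101×1.5) = 0.00869 mA.
I_C = β·I_B = 100×0.00869 = 0.869 mA.
V_CE = V_CC − I_C·R_C − I_E·R_E = 14 − 0.869×0.56 − 0.878×1.5 = 12.2 V > V_CE(sat), so the active-region assumption holds.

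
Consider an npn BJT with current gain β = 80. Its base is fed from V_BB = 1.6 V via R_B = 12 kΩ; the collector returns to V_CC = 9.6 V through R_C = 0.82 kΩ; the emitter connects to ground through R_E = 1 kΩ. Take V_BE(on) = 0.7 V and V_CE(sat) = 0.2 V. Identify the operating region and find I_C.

Assume active. Base-emitter loop: I_B = (V_BB − V_BE)/(R_B + (β+1)R_E) = (1.6 − 0.7)/(12 + 81×1) = 0.00968 mA.
I_C = β·I_B = 80×0.00968 = 0.774 mA.
V_CE = V_CC − I_C·R_C − I_E·R_E = 9.6 − 0.774×0.82 − 0.784×1 = 8.18 V > V_CE(sat), so the active-region assumption holds.

active; I_C ≈ 0.77 mA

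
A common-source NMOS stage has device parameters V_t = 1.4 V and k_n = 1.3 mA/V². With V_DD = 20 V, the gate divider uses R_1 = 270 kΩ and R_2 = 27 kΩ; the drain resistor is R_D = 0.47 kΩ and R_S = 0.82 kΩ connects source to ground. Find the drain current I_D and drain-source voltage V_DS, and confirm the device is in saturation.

V_G = V_DD·R_2/(R_1+R_2) = 20×27/297 = 1.82 V.
Assume saturation: I_D = (k_n/2)(V_GS − V_t)² with V_GS = V_G − I_D·R_S = 1.82 − 0.82·I_D.
Substituting gives 0.437·I_D² − 1.45·I_D + 0.114 = 0, with roots I_D = 0.0806 or 3.23 mA.
The root I_D = 3.23 mA gives V_GS = -0.828 V ≤ V_t, so take I_D = 0.0806 mA.
Then V_GS = 1.75 V and V_DS = V_DD − I_D(R_D+R_S) = 20 − 0.0806×1.29 = 19.9 V.
Saturation requires V_DS ≥ V_GS − V_t = 0.352 V; 19.9 ≥ 0.352 ✓.

I_D ≈ 0.081 mA, V_DS ≈ 20 V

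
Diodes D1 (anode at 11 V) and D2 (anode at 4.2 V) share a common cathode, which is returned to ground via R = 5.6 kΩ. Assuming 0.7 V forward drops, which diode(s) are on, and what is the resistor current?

Only D1 conducts; I_R ≈ 1.8 mA

Assume both conduct. Then node N would need to be at both 11−0.7 = 10.3 V and 4.2−0.7 = 3.5 V, which is impossible.
Assume only D1 conducts: V_N = 11 − 0.7 = 10.3 V, so I_R = 10.3/5.6 = 1.84 mA.
Check D2: its anode-to-cathode voltage is 4.2 − 10.3 = -6.1 V < 0.7 V, so it is off. The assumption is consistent.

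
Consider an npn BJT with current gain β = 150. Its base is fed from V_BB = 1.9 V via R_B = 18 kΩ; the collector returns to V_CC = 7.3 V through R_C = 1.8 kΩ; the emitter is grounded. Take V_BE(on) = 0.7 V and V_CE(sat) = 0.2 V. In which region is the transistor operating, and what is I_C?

Assume active: I_B = (1.9 − 0.7)/18 = 0.0667 mA, giving I_C = β·I_B = 10 mA.
But then V_CE = 7.3 − 10×1.8 = -10.7 V < V_CE(sat) = 0.2 V — impossible in the active region.
So the transistor is saturated. With V_CE = 0.2 V, I_C = (V_CC − 0.2)/R_C = 7.1/1.8 = 3.94 mA.
Check: β·I_B = 10 mA > I_C = 3.94 mA, confirming saturation.

saturation; I_C ≈ 3.9 mA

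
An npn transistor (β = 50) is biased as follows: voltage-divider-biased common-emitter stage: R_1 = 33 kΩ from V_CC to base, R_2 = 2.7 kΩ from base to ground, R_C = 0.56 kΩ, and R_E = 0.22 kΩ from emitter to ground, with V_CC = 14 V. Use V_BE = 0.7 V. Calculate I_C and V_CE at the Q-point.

Thevenize the base divider: V_Th = V_CC·R_2/(R_1+R_2) = 14×2.7/35.7 = 1.06 V, R_Th = R_1‖R_2 = 2.5 kΩ.
Base-emitter loop: V_Th = I_B·R_Th + V_BE + (β+1)I_B·R_E, so I_B = (1.06 − 0.7) / (2.5 + 51×0.22) = 0.0262 mA.
I_C = β·I_B = 50×0.0262 = 1.31 mA, and I_E = (β+1)I_B = 1.33 mA.
V_CE = V_CC − I_C·R_C − I_E·R_E = 14 − 1.31×0.56 − 1.33×0.22 = 13 V.
V_CE = 13 V > 0.2 V confirms active-region operation.

I_C ≈ 1.3 mA, V_CE ≈ 13 V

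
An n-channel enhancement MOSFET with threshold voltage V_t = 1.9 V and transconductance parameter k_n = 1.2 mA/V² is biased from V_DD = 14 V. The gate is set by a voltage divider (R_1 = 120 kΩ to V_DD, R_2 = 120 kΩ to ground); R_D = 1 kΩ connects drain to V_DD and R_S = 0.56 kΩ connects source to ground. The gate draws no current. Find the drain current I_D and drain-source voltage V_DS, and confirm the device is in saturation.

I_D ≈ 4.3 mA, V_DS ≈ 7.3 V

V_G = V_DD·R_2/(R_1+R_2) = 14×120/240 = 7 V.
Assume saturation: I_D = (k_n/2)(V_GS − V_t)² with V_GS = V_G − I_D·R_S = 7 − 0.56·I_D.
Substituting gives 0.188·I_D² − 4.43·I_D + 15.6 = 0, with roots I_D = 4.32 or 19.2 mA.
The root I_D = 19.2 mA gives V_GS = -3.76 V ≤ V_t, so take I_D = 4.32 mA.
Then V_GS = 4.58 V and V_DS = V_DD − I_D(R_D+R_S) = 14 − 4.32×1.56 = 7.27 V.
Saturation requires V_DS ≥ V_GS − V_t = 2.68 V; 7.27 ≥ 2.68 ✓.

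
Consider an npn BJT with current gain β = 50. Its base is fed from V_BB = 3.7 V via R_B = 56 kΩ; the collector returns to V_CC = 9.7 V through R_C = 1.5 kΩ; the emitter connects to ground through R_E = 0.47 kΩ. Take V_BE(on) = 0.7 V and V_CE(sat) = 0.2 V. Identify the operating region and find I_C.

Assume active. Base-emitter loop: I_B = (V_BB − V_BE)/(R_B + (β+1)R_E) = (3.7 − 0.7)/(56 + 51×0.47) = 0.0375 mA.
I_C = β·I_B = 50×0.0375 = 1.88 mA.
V_CE = V_CC − I_C·R_C − I_E·R_E = 9.7 − 1.88×1.5 − 1.91×0.47 = 5.99 V > V_CE(sat), so the active-region assumption holds.

active; I_C ≈ 1.9 mA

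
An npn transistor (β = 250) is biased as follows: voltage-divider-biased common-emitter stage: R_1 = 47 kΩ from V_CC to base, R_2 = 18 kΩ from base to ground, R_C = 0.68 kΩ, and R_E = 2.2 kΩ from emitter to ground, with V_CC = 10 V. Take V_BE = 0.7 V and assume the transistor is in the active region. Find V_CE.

V_CE ≈ 7.4 V

Thevenize the base divider: V_Th = V_CC·R_2/(R_1+R_2) = 10×18/65 = 2.77 V, R_Th = R_1‖R_2 = 13 kΩ.
Base-emitter loop: V_Th = I_B·R_Th + V_BE + (β+1)I_B·R_E, so I_B = (2.77 − 0.7) / (13 + 251×2.2) = 0.00366 mA.
I_C = β·I_B = 250×0.00366 = 0.915 mA, and I_E = (β+1)I_B = 0.919 mA.
V_CE = V_CC − I_C·R_C − I_E·R_E = 10 − 0.915×0.68 − 0.919×2.2 = 7.36 V.
V_CE = 7.36 V > 0.2 V confirms active-region operation.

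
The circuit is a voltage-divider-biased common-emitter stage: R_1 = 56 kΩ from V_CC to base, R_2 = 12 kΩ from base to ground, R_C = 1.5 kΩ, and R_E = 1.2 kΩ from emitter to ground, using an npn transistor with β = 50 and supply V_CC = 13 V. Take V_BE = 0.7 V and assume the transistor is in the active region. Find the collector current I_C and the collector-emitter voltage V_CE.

I_C ≈ 1.1 mA, V_CE ≈ 9.9 V

Thevenize the base divider: V_Th = V_CC·R_2/(R_1+R_2) = 13×12/68 = 2.29 V, R_Th = R_1‖R_2 = 9.88 kΩ.
Base-emitter loop: V_Th = I_B·R_Th + V_BE + (β+1)I_B·R_E, so I_B = (2.29 − 0.7) / (9.88 + 51×1.2) = 0.0224 mA.
I_C = β·I_B = 50×0.0224 = 1.12 mA, and I_E = (β+1)I_B = 1.14 mA.
V_CE = V_CC − I_C·R_C − I_E·R_E = 13 − 1.12×1.5 − 1.14×1.2 = 9.95 V.
V_CE = 9.95 V > 0.2 V confirms active-region operation.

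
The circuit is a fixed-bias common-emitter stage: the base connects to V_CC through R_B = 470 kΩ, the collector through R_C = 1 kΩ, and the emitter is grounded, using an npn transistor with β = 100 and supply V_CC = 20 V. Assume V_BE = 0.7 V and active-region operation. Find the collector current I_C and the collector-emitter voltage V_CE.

I_C ≈ 4.1 mA, V_CE ≈ 16 V

Base loop: V_CC = I_B·R_B + V_BE, so I_B = (20 − 0.7)/470 kΩ = 0.0411 mA.
In the active region I_C = β·I_B = 100 × 0.0411 = 4.11 mA.
Collector loop: V_CE = V_CC − I_C·R_C = 20 − 4.11×1 = 15.9 V.
Since V_CE = 15.9 V > V_CE(sat) ≈ 0.2 V, the transistor is in the active region as assumed.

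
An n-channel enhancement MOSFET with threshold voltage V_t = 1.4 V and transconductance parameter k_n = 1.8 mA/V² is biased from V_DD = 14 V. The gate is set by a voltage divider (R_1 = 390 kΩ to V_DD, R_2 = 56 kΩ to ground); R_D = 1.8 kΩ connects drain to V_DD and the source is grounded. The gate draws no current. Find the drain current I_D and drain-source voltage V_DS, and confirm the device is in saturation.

I_D ≈ 0.12 mA, V_DS ≈ 14 V

V_G = V_DD·R_2/(R_1+R_2) = 14×56/446 = 1.76 V. With the source grounded, V_GS = V_G = 1.76 V.
Assume saturation: I_D = (k_n/2)(V_GS − V_t)² = (1.8/2)×(1.76 − 1.4)² = 0.9×0.358² = 0.115 mA.
V_DS = V_DD − I_D·R_D = 14 − 0.115×1.8 = 13.8 V.
Saturation requires V_DS ≥ V_GS − V_t = 0.358 V; 13.8 ≥ 0.358 ✓.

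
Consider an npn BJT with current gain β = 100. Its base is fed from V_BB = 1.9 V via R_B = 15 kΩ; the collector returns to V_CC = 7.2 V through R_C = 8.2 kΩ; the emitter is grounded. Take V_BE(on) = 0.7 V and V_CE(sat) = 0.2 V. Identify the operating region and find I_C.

saturation; I_C ≈ 0.85 mA

Assume active: I_B = (1.9 − 0.7)/15 = 0.08 mA, giving I_C = β·I_B = 8 mA.
But then V_CE = 7.2 − 8×8.2 = -58.4 V < V_CE(sat) = 0.2 V — impossible in the active region.
So the transistor is saturated. With V_CE = 0.2 V, I_C = (V_CC − 0.2)/R_C = 7/8.2 = 0.854 mA.
Check: β·I_B = 8 mA > I_C = 0.854 mA, confirming saturation.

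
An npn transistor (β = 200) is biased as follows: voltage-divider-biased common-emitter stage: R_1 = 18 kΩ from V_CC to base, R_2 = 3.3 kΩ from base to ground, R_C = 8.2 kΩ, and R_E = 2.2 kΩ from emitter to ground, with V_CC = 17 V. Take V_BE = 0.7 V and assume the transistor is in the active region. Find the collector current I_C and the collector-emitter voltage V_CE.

I_C ≈ 0.87 mA, V_CE ≈ 8 V

Thevenize the base divider: V_Th = V_CC·R_2/(R_1+R_2) = 17×3.3/21.3 = 2.63 V, R_Th = R_1‖R_2 = 2.79 kΩ.
Base-emitter loop: V_Th = I_B·R_Th + V_BE + (β+1)I_B·R_E, so I_B = (2.63 − 0.7) / (2.79 + 201×2.2) = 0.00435 mA.
I_C = β·I_B = 200×0.00435 = 0.869 mA, and I_E = (β+1)I_B = 0.873 mA.
V_CE = V_CC − I_C·R_C − I_E·R_E = 17 − 0.869×8.2 − 0.873×2.2 = 7.95 V.
V_CE = 7.95 V > 0.2 V confirms active-region operation.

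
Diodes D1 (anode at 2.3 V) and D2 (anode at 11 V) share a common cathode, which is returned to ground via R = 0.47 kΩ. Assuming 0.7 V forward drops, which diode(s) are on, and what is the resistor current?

Only D2 conducts; I_R ≈ 22 mA

Assume both conduct. Then node N would need to be at both 2.3−0.7 = 1.6 V and 11−0.7 = 10.3 V, which is impossible.
Assume only D2 conducts: V_N = 11 − 0.7 = 10.3 V, so I_R = 10.3/0.47 = 21.9 mA.
Check D1: its anode-to-cathode voltage is 2.3 − 10.3 = -8 V < 0.7 V, so it is off. The assumption is consistent.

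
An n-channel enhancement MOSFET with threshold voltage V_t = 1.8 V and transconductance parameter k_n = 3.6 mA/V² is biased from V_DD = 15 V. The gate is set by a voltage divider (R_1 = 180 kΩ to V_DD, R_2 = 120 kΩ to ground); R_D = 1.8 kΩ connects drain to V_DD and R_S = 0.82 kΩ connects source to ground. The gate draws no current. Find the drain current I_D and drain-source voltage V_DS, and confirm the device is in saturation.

V_G = V_DD·R_2/(R_1+R_2) = 15×120/300 = 6 V.
Assume saturation: I_D = (k_n/2)(V_GS − V_t)² with V_GS = V_G − I_D·R_S = 6 − 0.82·I_D.
Substituting gives 1.21·I_D² − 13.4·I_D + 31.8 = 0, with roots I_D = 3.44 or 7.63 mA.
The root I_D = 7.63 mA gives V_GS = -0.259 V ≤ V_t, so take I_D = 3.44 mA.
Then V_GS = 3.18 V and V_DS = V_DD − I_D(R_D+R_S) = 15 − 3.44×2.62 = 6 V.
Saturation requires V_DS ≥ V_GS − V_t = 1.38 V; 6 ≥ 1.38 ✓.

I_D ≈ 3.4 mA, V_DS ≈ 6 V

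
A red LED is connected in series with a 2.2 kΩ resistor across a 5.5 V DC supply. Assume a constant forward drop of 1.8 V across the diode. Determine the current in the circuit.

KVL around the loop: 5.5 = V_D + I·R = 1.8 + I × 2.2 kΩ.
So I = (5.5 − 1.8) / 2.2 kΩ = 3.7 / 2.2 = 1.68 mA.

I ≈ 1.7 mA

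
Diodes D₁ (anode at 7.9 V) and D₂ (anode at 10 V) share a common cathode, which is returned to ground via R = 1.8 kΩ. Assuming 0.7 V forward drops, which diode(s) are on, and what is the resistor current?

Only D₂ conducts; I_R ≈ 5.2 mA

Assume both conduct. Then node N would need to be at both 7.9−0.7 = 7.2 V and 10−0.7 = 9.3 V, which is impossible.
Assume only D₂ conducts: V_N = 10 − 0.7 = 9.3 V, so I_R = 9.3/1.8 = 5.17 mA.
Check D₁: its anode-to-cathode voltage is 7.9 − 9.3 = -1.4 V < 0.7 V, so it is off. The assumption is consistent.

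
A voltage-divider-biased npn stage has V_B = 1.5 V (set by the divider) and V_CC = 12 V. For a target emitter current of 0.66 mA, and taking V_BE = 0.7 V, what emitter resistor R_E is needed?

V_E = V_B − V_BE = 1.5 − 0.7 = 0.8 V.
R_E = V_E / I_E = 0.8 / 0.66 = 1.21 kΩ.

R_E ≈ 1.2 kΩ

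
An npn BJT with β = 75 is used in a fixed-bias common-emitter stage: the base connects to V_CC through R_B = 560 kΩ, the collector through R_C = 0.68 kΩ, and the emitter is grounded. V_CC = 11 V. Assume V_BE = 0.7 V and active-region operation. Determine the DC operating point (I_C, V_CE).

Base loop: V_CC = I_B·R_B + V_BE, so I_B = (11 − 0.7)/560 kΩ = 0.0184 mA.
In the active region I_C = β·I_B = 75 × 0.0184 = 1.38 mA.
Collector loop: V_CE = V_CC − I_C·R_C = 11 − 1.38×0.68 = 10.1 V.
Since V_CE = 10.1 V > V_CE(sat) ≈ 0.2 V, the transistor is in the active region as assumed.

I_C ≈ 1.4 mA, V_CE ≈ 10 V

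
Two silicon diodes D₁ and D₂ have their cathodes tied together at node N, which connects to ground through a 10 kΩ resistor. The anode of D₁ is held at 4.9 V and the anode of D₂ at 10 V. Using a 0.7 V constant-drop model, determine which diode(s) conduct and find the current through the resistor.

Assume both conduct. Then node N would need to be at both 4.9−0.7 = 4.2 V and 10−0.7 = 9.3 V, which is impossible.
Assume only D₂ conducts: V_N = 10 − 0.7 = 9.3 V, so I_R = 9.3/10 = 0.93 mA.
Check D₁: its anode-to-cathode voltage is 4.9 − 9.3 = -4.4 V < 0.7 V, so it is off. The assumption is consistent.

Only D₂ conducts; I_R ≈ 0.93 mA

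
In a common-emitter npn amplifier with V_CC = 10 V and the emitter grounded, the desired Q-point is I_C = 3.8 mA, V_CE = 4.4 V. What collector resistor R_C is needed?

R_C ≈ 1.5 kΩ

Collector loop: V_CC = I_C·R_C + V_CE.
R_C = (V_CC − V_CE)/I_C = (10 − 4.4)/3.8 = 1.47 kΩ.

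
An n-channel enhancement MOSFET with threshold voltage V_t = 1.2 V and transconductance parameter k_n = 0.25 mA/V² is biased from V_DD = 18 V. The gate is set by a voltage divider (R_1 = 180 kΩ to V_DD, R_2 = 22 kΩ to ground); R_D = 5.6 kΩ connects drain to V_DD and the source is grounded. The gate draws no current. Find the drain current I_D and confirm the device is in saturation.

V_G = V_DD·R_2/(R_1+R_2) = 18×22/202 = 1.96 V. With the source grounded, V_GS = V_G = 1.96 V.
Assume saturation: I_D = (k_n/2)(V_GS − V_t)² = (0.25/2)×(1.96 − 1.2)² = 0.125×0.76² = 0.0723 mA.
V_DS = V_DD − I_D·R_D = 18 − 0.0723×5.6 = 17.6 V.
Saturation requires V_DS ≥ V_GS − V_t = 0.76 V; 17.6 ≥ 0.76 ✓.

I_D ≈ 0.072 mA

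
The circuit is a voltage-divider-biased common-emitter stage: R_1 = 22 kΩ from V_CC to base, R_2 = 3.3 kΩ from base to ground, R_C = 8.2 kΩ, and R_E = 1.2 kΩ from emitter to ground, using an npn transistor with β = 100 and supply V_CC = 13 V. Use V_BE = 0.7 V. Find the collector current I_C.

Thevenize the base divider: V_Th = V_CC·R_2/(R_1+R_2) = 13×3.3/25.3 = 1.7 V, R_Th = R_1‖R_2 = 2.87 kΩ.
Base-emitter loop: V_Th = I_B·R_Th + V_BE + (β+1)I_B·R_E, so I_B = (1.7 − 0.7) / (2.87 + 101×1.2) = 0.00802 mA.
I_C = β·I_B = 100×0.00802 = 0.802 mA, and I_E = (β+1)I_B = 0.811 mA.
V_CE = V_CC − I_C·R_C − I_E·R_E = 13 − 0.802×8.2 − 0.811×1.2 = 5.45 V.
V_CE = 5.45 V > 0.2 V confirms active-region operation.

I_C ≈ 0.8 mA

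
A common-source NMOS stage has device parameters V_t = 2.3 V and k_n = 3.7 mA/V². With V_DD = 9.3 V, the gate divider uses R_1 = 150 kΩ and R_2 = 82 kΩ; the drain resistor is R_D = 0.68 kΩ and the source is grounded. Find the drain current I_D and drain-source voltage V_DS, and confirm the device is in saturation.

V_G = V_DD·R_2/(R_1+R_2) = 9.3×82/232 = 3.29 V. With the source grounded, V_GS = V_G = 3.29 V.
Assume saturation: I_D = (k_n/2)(V_GS − V_t)² = (3.7/2)×(3.29 − 2.3)² = 1.85×0.987² = 1.8 mA.
V_DS = V_DD − I_D·R_D = 9.3 − 1.8×0.68 = 8.07 V.
Saturation requires V_DS ≥ V_GS − V_t = 0.987 V; 8.07 ≥ 0.987 ✓.

I_D ≈ 1.8 mA, V_DS ≈ 8.1 V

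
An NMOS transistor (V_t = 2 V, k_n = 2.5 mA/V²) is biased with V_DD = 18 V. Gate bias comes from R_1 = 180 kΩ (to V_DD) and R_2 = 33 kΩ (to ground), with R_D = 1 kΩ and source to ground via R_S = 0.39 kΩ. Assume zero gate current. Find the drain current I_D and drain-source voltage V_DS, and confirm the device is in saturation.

V_G = V_DD·R_2/(R_1+R_2) = 18×33/213 = 2.79 V.
Assume saturation: I_D = (k_n/2)(V_GS − V_t)² with V_GS = V_G − I_D·R_S = 2.79 − 0.39·I_D.
Substituting gives 0.19·I_D² − 1.77·I_D + 0.778 = 0, with roots I_D = 0.463 or 8.84 mA.
The root I_D = 8.84 mA gives V_GS = -0.66 V ≤ V_t, so take I_D = 0.463 mA.
Then V_GS = 2.61 V and V_DS = V_DD − I_D(R_D+R_S) = 18 − 0.463×1.39 = 17.4 V.
Saturation requires V_DS ≥ V_GS − V_t = 0.608 V; 17.4 ≥ 0.608 ✓.

I_D ≈ 0.46 mA, V_DS ≈ 17 V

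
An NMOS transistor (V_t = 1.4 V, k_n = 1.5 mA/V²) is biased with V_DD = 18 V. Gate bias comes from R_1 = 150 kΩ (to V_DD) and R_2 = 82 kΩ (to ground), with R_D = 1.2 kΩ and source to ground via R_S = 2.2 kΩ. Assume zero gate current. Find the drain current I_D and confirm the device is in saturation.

V_G = V_DD·R_2/(R_1+R_2) = 18×82/232 = 6.36 V.
Assume saturation: I_D = (k_n/2)(V_GS − V_t)² with V_GS = V_G − I_D·R_S = 6.36 − 2.2·I_D.
Substituting gives 3.63·I_D² − 17.4·I_D + 18.5 = 0, with roots I_D = 1.59 or 3.19 mA.
The root I_D = 3.19 mA gives V_GS = -0.663 V ≤ V_t, so take I_D = 1.59 mA.
Then V_GS = 2.86 V and V_DS = V_DD − I_D(R_D+R_S) = 18 − 1.59×3.4 = 12.6 V.
Saturation requires V_DS ≥ V_GS − V_t = 1.46 V; 12.6 ≥ 1.46 ✓.

I_D ≈ 1.6 mA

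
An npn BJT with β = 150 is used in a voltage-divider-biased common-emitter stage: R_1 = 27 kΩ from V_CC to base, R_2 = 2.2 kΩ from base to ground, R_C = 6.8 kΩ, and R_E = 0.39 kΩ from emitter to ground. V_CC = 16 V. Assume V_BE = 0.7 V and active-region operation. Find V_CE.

Thevenize the base divider: V_Th = V_CC·R_2/(R_1+R_2) = 16×2.2/29.2 = 1.21 V, R_Th = R_1‖R_2 = 2.03 kΩ.
Base-emitter loop: V_Th = I_B·R_Th + V_BE + (β+1)I_B·R_E, so I_B = (1.21 − 0.7) / (2.03 + 151×0.39) = 0.0083 mA.
I_C = β·I_B = 150×0.0083 = 1.24 mA, and I_E = (β+1)I_B = 1.25 mA.
V_CE = V_CC − I_C·R_C − I_E·R_E = 16 − 1.24×6.8 − 1.25×0.39 = 7.05 V.
V_CE = 7.05 V > 0.2 V confirms active-region operation.

V_CE ≈ 7 V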